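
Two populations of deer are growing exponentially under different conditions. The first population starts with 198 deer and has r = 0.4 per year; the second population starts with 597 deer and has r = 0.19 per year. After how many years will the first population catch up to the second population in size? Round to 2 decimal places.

Set 198·e^(0.4t) = 597·e^(0.19t).
e^((0.4 − 0.19)t) = 597/198 → e^(0.21·t) = 3.0152.
0.21·t = ln(3.0152) = 1.1037, so t = 1.1037/0.21 = 5.2555.

5.26 years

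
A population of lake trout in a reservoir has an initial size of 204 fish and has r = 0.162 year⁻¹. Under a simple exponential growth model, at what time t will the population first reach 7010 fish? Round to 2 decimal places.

21.83 years

Set N₀·e^(rt) = 7010: e^(0.162·t) = 7010/204 = 34.363.
0.162·t = ln(34.363) = 3.537, so t = 3.537/0.162 = 21.833.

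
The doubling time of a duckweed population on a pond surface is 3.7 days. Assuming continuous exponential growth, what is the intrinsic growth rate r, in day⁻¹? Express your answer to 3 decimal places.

r = ln(2)/t_d = 0.6931/3.7 = 0.18734.

0.187 per day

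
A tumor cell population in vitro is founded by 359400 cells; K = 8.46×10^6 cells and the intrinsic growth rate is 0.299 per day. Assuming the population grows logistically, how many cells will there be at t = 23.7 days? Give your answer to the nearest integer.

8303449 cells

A = (K − N₀)/N₀ = (8.46×10^6 − 359400)/359400 = 22.539.
N(t) = K/(1 + A·e^(−rt)) = 8.46×10^6/(1 + 22.539×e^(−0.299×23.7)).
e^(−7.086) = 0.00083649; denominator = 1 + 22.539×0.00083649 = 1.0189.
N = 8.46×10^6/1.0189 = 8.303449×10^6.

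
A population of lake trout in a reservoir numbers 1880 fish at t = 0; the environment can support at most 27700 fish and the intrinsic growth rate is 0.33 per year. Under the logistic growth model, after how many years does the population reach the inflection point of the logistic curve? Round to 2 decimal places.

7.94 years

Logistic growth is fastest at N = K/2 = 13850.
A = (K − N₀)/N₀ = 13.734. Set K/(1 + A·e^(−rt)) = K/2 → A·e^(−rt) = 1.
e^(−0.33t) = 1/13.734 = 0.0728118, so t = ln(13.734)/0.33 = 2.6199/0.33 = 7.939.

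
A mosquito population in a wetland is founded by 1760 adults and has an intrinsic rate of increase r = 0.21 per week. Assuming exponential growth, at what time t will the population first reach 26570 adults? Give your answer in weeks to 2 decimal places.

Set N₀·e^(rt) = 26570: e^(0.21·t) = 26570/1760 = 15.097.
0.21·t = ln(15.097) = 2.7145, so t = 2.7145/0.21 = 12.926.

12.93 weeks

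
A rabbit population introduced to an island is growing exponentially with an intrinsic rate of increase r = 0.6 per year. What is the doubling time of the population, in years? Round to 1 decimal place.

Doubling time t_d = ln(2)/r = 0.6931/0.6 = 1.1552.

1.2 years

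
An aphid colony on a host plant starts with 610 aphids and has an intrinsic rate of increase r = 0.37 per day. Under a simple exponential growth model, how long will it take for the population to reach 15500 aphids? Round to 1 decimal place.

8.7 days

Set N₀·e^(rt) = 15500: e^(0.37·t) = 15500/610 = 25.41.
0.37·t = ln(25.41) = 3.2351, so t = 3.2351/0.37 = 8.7436.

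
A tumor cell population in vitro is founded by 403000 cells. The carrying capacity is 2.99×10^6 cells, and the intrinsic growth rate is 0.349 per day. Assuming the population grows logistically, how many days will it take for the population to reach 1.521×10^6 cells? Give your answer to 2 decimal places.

5.43 days

A = (K − N₀)/N₀ = (2.99×10^6 − 403000)/403000 = 6.4194.
Solve 2.99×10^6/(1 + 6.4194·e^(−0.349t)) = 1.521×10^6: 1 + 6.4194·e^(−0.349t) = 1.9658, so e^(−0.349t) = 0.150453.
−0.349·t = ln(0.150453) = -1.8941, so t = 1.8941/0.349 = 5.4272.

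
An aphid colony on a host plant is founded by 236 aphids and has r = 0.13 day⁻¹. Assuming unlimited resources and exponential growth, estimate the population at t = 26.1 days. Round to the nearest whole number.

N(t) = N₀·e^(rt) = 236 × e^(0.13×26.1) = 236 × e^3.393.
e^3.393 ≈ 29.755, so N ≈ 236 × 29.755 = 7022.2.

7022 aphids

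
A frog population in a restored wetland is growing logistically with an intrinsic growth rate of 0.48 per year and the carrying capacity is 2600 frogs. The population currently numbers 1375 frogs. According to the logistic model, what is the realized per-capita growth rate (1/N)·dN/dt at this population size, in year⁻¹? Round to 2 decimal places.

0.23 per year

(1/N)·dN/dt = r(1 − N/K) = 0.48 × (1 − 1375/2600).
= 0.48 × 0.47115 = 0.22615.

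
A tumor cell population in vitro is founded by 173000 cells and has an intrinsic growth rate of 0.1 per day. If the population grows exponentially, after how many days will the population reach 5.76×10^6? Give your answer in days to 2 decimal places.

35.05 days

Set N₀·e^(rt) = 5.76×10^6: e^(0.1·t) = 5.76×10^6/173000 = 33.295.
0.1·t = ln(33.295) = 3.5054, so t = 3.5054/0.1 = 35.054.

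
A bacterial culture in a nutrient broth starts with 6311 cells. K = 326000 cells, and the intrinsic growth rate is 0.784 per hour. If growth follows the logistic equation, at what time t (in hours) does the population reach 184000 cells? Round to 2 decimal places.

5.34 hours

A = (K − N₀)/N₀ = (326000 − 6311)/6311 = 50.656.
Solve 326000/(1 + 50.656·e^(−0.784t)) = 184000: 1 + 50.656·e^(−0.784t) = 1.7717, so e^(−0.784t) = 0.0152349.
−0.784·t = ln(0.0152349) = -4.1842, so t = 4.1842/0.784 = 5.3369.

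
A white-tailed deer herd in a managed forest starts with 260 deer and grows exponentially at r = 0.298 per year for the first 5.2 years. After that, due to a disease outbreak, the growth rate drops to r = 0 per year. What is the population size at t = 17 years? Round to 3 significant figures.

1220 deer

Phase 1: N(5.2) = 260·e^(0.298×5.2) = 260·e^1.55 = 1224.49.
Phase 2 runs for 17 − 5.2 = 11.8 years at r = 0.
N(17) = 1224.49·e^(0×11.8) = 1224.49·e^-0 = 1224.49.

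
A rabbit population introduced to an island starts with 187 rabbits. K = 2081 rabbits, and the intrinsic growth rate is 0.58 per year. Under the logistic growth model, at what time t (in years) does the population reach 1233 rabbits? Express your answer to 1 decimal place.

A = (K − N₀)/N₀ = (2081 − 187)/187 = 10.128.
Solve 2081/(1 + 10.128·e^(−0.58t)) = 1233: 1 + 10.128·e^(−0.58t) = 1.6878, so e^(−0.58t) = 0.0679039.
−0.58·t = ln(0.0679039) = -2.6897, so t = 2.6897/0.58 = 4.6373.

4.6 years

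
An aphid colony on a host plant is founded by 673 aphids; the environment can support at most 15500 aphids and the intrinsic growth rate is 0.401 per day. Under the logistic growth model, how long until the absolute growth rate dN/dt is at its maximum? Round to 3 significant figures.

Logistic growth is fastest at N = K/2 = 7750.
A = (K − N₀)/N₀ = 22.031. Set K/(1 + A·e^(−rt)) = K/2 → A·e^(−rt) = 1.
e^(−0.401t) = 1/22.031 = 0.0453902, so t = ln(22.031)/0.401 = 3.0925/0.401 = 7.7119.

7.71 days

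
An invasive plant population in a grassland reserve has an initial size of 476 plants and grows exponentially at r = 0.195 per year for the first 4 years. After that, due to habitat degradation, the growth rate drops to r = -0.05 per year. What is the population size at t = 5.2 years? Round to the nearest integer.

Phase 1: N(4) = 476·e^(0.195×4) = 476·e^0.78 = 1038.38.
Phase 2 runs for 5.2 − 4 = 1.2 years at r = -0.05.
N(5.2) = 1038.38·e^(-0.05×1.2) = 1038.38·e^-0.06 = 977.91.

978 plants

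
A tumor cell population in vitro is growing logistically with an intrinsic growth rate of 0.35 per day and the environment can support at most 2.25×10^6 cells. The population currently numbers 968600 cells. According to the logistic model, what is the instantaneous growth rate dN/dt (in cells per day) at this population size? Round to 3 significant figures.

193000 cells per day

dN/dt = rN(1 − N/K) = 0.35 × 968600 × (1 − 968600/2.25×10^6).
1 − 968600/2.25×10^6 = 0.56951; dN/dt = 0.35 × 968600 × 0.56951 = 1.9307×10^5.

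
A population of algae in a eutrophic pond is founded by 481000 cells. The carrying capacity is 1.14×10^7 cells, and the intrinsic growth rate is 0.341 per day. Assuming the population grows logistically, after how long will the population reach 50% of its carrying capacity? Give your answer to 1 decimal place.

A = (K − N₀)/N₀ = (1.14×10^7 − 481000)/481000 = 22.701.
Solve 1.14×10^7/(1 + 22.701·e^(−0.341t)) = 5.7×10^6: 1 + 22.701·e^(−0.341t) = 2, so e^(−0.341t) = 0.0440517.
−0.341·t = ln(0.0440517) = -3.1224, so t = 3.1224/0.341 = 9.1566.

9.2 days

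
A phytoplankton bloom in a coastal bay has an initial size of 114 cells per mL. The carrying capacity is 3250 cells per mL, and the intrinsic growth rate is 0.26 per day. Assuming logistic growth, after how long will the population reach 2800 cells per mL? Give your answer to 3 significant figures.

A = (K − N₀)/N₀ = (3250 − 114)/114 = 27.509.
Solve 3250/(1 + 27.509·e^(−0.26t)) = 2800: 1 + 27.509·e^(−0.26t) = 1.1607, so e^(−0.26t) = 0.00584229.
−0.26·t = ln(0.00584229) = -5.1426, so t = 5.1426/0.26 = 19.779.

19.8 days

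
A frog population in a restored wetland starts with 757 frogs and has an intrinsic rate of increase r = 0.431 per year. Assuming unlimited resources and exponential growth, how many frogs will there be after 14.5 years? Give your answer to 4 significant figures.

391900 frogs

N(t) = N₀·e^(rt) = 757 × e^(0.431×14.5) = 757 × e^6.25.
e^6.25 ≈ 517.75, so N ≈ 757 × 517.75 = 391940.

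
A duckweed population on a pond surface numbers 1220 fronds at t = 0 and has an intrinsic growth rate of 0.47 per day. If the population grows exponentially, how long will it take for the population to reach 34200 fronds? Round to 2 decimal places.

Set N₀·e^(rt) = 34200: e^(0.47·t) = 34200/1220 = 28.033.
0.47·t = ln(28.033) = 3.3334, so t = 3.3334/0.47 = 7.0923.

7.09 days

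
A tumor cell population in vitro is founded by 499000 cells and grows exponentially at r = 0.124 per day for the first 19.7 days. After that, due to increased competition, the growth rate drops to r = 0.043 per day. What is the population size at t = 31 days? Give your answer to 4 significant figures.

9333000 cells

Phase 1: N(19.7) = 499000·e^(0.124×19.7) = 499000·e^2.443 = 5.7411×10^6.
Phase 2 runs for 31 − 19.7 = 11.3 days at r = 0.043.
N(31) = 5.7411×10^6·e^(0.043×11.3) = 5.7411×10^6·e^0.4859 = 9.332947×10^6.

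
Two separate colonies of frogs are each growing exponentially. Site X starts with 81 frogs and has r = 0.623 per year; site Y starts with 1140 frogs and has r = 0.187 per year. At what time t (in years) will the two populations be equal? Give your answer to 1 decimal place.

6.1 years

Set 81·e^(0.623t) = 1140·e^(0.187t).
e^((0.623 − 0.187)t) = 1140/81 → e^(0.436·t) = 14.074.
0.436·t = ln(14.074) = 2.6443, so t = 2.6443/0.436 = 6.065.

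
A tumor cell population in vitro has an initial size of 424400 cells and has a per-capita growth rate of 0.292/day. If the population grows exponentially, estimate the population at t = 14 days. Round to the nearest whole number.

N(t) = N₀·e^(rt) = 424400 × e^(0.292×14) = 424400 × e^4.088.
e^4.088 ≈ 59.621, so N ≈ 424400 × 59.621 = 2.530295×10^7.

25302953 cells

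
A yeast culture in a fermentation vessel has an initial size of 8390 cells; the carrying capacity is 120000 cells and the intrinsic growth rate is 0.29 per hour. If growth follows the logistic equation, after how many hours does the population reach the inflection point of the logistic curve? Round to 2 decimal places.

Logistic growth is fastest at N = K/2 = 60000.
A = (K − N₀)/N₀ = 13.303. Set K/(1 + A·e^(−rt)) = K/2 → A·e^(−rt) = 1.
e^(−0.29t) = 1/13.303 = 0.0751725, so t = ln(13.303)/0.29 = 2.588/0.29 = 8.924.

8.92 hours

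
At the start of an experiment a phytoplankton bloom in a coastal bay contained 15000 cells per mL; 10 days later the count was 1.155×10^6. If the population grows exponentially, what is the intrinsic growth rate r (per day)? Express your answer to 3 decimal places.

From N(t) = N₀·e^(rt): e^(r·10) = 1.155×10^6/15000 = 77.
r·10 = ln(77) = 4.3438, so r = 4.3438/10 = 0.43438.

0.434 per day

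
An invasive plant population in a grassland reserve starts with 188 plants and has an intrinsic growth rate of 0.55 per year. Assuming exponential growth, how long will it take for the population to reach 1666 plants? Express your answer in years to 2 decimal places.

Set N₀·e^(rt) = 1666: e^(0.55·t) = 1666/188 = 8.8617.
0.55·t = ln(8.8617) = 2.1817, so t = 2.1817/0.55 = 3.9668.

3.97 years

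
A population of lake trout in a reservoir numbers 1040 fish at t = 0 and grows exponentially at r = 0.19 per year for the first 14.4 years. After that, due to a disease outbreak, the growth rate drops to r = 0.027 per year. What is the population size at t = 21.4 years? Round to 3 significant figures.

Phase 1: N(14.4) = 1040·e^(0.19×14.4) = 1040·e^2.736 = 16042.2.
Phase 2 runs for 21.4 − 14.4 = 7 years at r = 0.027.
N(21.4) = 16042.2·e^(0.027×7) = 16042.2·e^0.189 = 19379.6.

19400 fish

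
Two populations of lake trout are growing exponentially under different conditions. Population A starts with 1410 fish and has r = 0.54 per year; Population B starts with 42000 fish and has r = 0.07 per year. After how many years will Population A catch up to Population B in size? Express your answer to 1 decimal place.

7.2 years

Set 1410·e^(0.54t) = 42000·e^(0.07t).
e^((0.54 − 0.07)t) = 42000/1410 → e^(0.47·t) = 29.787.
0.47·t = ln(29.787) = 3.3941, so t = 3.3941/0.47 = 7.2214.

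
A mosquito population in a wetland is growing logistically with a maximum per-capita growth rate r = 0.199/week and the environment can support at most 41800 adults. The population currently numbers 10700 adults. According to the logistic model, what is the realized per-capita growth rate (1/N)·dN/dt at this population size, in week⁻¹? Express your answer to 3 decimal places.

0.148 per week

(1/N)·dN/dt = r(1 − N/K) = 0.199 × (1 − 10700/41800).
= 0.199 × 0.74402 = 0.14806.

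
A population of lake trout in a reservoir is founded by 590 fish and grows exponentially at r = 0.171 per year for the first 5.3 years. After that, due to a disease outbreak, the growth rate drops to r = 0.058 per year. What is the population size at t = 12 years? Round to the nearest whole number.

Phase 1: N(5.3) = 590·e^(0.171×5.3) = 590·e^0.9063 = 1460.34.
Phase 2 runs for 12 − 5.3 = 6.7 years at r = 0.058.
N(12) = 1460.34·e^(0.058×6.7) = 1460.34·e^0.3886 = 2153.87.

2154 fish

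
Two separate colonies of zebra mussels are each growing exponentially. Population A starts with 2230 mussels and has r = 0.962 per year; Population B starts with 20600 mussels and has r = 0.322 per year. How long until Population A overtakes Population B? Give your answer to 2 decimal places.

3.47 years

Set 2230·e^(0.962t) = 20600·e^(0.322t).
e^((0.962 − 0.322)t) = 20600/2230 → e^(0.64·t) = 9.2377.
0.64·t = ln(9.2377) = 2.2233, so t = 2.2233/0.64 = 3.4739.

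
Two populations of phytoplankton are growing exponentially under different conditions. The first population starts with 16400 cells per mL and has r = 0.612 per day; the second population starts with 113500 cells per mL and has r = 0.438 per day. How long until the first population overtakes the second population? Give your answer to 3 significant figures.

Set 16400·e^(0.612t) = 113500·e^(0.438t).
e^((0.612 − 0.438)t) = 113500/16400 → e^(0.174·t) = 6.9207.
0.174·t = ln(6.9207) = 1.9345, so t = 1.9345/0.174 = 11.118.

11.1 days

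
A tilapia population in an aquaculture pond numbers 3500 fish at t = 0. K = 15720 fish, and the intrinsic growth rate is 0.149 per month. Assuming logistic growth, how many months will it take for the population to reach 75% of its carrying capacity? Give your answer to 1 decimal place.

A = (K − N₀)/N₀ = (15720 − 3500)/3500 = 3.4914.
Solve 15720/(1 + 3.4914·e^(−0.149t)) = 11790: 1 + 3.4914·e^(−0.149t) = 1.3333, so e^(−0.149t) = 0.0954719.
−0.149·t = ln(0.0954719) = -2.3489, so t = 2.3489/0.149 = 15.765.

15.8 months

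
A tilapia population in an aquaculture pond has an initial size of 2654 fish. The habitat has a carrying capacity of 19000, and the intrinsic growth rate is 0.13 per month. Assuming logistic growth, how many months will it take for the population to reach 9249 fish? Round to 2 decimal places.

A = (K − N₀)/N₀ = (19000 − 2654)/2654 = 6.159.
Solve 19000/(1 + 6.159·e^(−0.13t)) = 9249: 1 + 6.159·e^(−0.13t) = 2.0543, so e^(−0.13t) = 0.171176.
−0.13·t = ln(0.171176) = -1.7651, so t = 1.7651/0.13 = 13.577.

13.58 months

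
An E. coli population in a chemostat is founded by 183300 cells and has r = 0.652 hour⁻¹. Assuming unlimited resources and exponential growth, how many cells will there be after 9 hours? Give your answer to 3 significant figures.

N(t) = N₀·e^(rt) = 183300 × e^(0.652×9) = 183300 × e^5.868.
e^5.868 ≈ 353.54, so N ≈ 183300 × 353.54 = 6.48041×10^7.

64800000 cells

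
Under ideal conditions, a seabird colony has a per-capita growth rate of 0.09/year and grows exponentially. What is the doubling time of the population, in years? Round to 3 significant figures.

Doubling time t_d = ln(2)/r = 0.6931/0.09 = 7.7016.

7.70 years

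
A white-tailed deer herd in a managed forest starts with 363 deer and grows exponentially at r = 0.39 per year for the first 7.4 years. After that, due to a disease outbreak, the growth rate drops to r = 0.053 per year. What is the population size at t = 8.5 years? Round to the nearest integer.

6896 deer

Phase 1: N(7.4) = 363·e^(0.39×7.4) = 363·e^2.886 = 6505.5.
Phase 2 runs for 8.5 − 7.4 = 1.1 years at r = 0.053.
N(8.5) = 6505.5·e^(0.053×1.1) = 6505.5·e^0.0583 = 6896.04.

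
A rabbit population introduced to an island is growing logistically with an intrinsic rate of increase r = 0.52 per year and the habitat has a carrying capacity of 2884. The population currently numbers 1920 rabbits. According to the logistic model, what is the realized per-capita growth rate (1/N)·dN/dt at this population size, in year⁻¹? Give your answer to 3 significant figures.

(1/N)·dN/dt = r(1 − N/K) = 0.52 × (1 − 1920/2884).
= 0.52 × 0.33426 = 0.17381.

0.174 per year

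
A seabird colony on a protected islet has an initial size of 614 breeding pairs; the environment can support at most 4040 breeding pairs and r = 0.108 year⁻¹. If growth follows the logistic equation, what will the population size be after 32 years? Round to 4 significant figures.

A = (K − N₀)/N₀ = (4040 − 614)/614 = 5.5798.
N(t) = K/(1 + A·e^(−rt)) = 4040/(1 + 5.5798×e^(−0.108×32)).
e^(−3.456) = 0.031556; denominator = 1 + 5.5798×0.031556 = 1.1761.
N = 4040/1.1761 = 3435.16.

3435 breeding pairs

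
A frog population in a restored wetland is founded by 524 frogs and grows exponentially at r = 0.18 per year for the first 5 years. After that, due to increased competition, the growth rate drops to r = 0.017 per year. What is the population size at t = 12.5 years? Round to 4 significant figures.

Phase 1: N(5) = 524·e^(0.18×5) = 524·e^0.9 = 1288.83.
Phase 2 runs for 12.5 − 5 = 7.5 years at r = 0.017.
N(12.5) = 1288.83·e^(0.017×7.5) = 1288.83·e^0.1275 = 1464.09.

1464 frogs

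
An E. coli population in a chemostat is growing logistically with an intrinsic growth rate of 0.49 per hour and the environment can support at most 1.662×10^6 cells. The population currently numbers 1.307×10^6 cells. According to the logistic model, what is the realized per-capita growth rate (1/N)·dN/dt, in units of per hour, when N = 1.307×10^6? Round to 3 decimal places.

0.105 per hour

(1/N)·dN/dt = r(1 − N/K) = 0.49 × (1 − 1.307×10^6/1.662×10^6).
= 0.49 × 0.2136 = 0.10466.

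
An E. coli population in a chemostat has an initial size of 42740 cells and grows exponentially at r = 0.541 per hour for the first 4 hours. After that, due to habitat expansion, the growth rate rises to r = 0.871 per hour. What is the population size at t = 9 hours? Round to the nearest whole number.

Phase 1: N(4) = 42740·e^(0.541×4) = 42740·e^2.164 = 372090.
Phase 2 runs for 9 − 4 = 5 hours at r = 0.871.
N(9) = 372090·e^(0.871×5) = 372090·e^4.355 = 2.897345×10^7.

28973452 cells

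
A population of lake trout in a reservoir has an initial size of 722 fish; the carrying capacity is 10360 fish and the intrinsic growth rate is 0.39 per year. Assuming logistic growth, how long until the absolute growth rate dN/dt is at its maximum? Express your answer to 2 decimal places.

Logistic growth is fastest at N = K/2 = 5180.
A = (K − N₀)/N₀ = 13.349. Set K/(1 + A·e^(−rt)) = K/2 → A·e^(−rt) = 1.
e^(−0.39t) = 1/13.349 = 0.0749118, so t = ln(13.349)/0.39 = 2.5914/0.39 = 6.6447.

6.64 years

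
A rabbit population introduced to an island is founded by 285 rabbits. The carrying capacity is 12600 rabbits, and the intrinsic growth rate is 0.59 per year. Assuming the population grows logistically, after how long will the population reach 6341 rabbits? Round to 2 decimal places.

6.41 years

A = (K − N₀)/N₀ = (12600 − 285)/285 = 43.211.
Solve 12600/(1 + 43.211·e^(−0.59t)) = 6341: 1 + 43.211·e^(−0.59t) = 1.9871, so e^(−0.59t) = 0.0228432.
−0.59·t = ln(0.0228432) = -3.7791, so t = 3.7791/0.59 = 6.4053.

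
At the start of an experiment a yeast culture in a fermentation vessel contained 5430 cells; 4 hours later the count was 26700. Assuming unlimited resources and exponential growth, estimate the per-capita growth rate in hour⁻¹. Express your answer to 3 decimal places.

0.398 per hour

From N(t) = N₀·e^(rt): e^(r·4) = 26700/5430 = 4.9171.
r·4 = ln(4.9171) = 1.5927, so r = 1.5927/4 = 0.39818.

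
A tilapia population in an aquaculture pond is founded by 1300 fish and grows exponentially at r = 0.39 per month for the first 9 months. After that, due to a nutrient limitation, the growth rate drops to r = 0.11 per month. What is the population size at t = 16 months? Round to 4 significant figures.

Phase 1: N(9) = 1300·e^(0.39×9) = 1300·e^3.51 = 43482.7.
Phase 2 runs for 16 − 9 = 7 months at r = 0.11.
N(16) = 43482.7·e^(0.11×7) = 43482.7·e^0.77 = 93912.6.

93910 fish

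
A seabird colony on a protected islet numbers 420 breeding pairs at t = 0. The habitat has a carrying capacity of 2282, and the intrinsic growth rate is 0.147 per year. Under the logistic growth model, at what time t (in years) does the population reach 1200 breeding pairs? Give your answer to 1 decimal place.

10.8 years

A = (K − N₀)/N₀ = (2282 − 420)/420 = 4.4333.
Solve 2282/(1 + 4.4333·e^(−0.147t)) = 1200: 1 + 4.4333·e^(−0.147t) = 1.9017, so e^(−0.147t) = 0.203383.
−0.147·t = ln(0.203383) = -1.5927, so t = 1.5927/0.147 = 10.834.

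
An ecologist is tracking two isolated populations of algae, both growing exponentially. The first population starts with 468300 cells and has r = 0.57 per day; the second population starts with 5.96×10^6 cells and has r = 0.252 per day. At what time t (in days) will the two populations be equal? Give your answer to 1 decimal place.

Set 468300·e^(0.57t) = 5.96×10^6·e^(0.252t).
e^((0.57 − 0.252)t) = 5.96×10^6/468300 → e^(0.318·t) = 12.727.
0.318·t = ln(12.727) = 2.5437, so t = 2.5437/0.318 = 7.9991.

8.0 days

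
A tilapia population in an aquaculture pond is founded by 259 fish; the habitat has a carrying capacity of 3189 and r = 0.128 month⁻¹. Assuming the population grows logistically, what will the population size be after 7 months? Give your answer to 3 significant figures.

A = (K − N₀)/N₀ = (3189 − 259)/259 = 11.313.
N(t) = K/(1 + A·e^(−rt)) = 3189/(1 + 11.313×e^(−0.128×7)).
e^(−0.896) = 0.4082; denominator = 1 + 11.313×0.4082 = 5.6179.
N = 3189/5.6179 = 567.655.

568 fish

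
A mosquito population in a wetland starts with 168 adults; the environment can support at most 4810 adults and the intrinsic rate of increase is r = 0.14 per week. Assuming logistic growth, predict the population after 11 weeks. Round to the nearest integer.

695 adults

A = (K − N₀)/N₀ = (4810 − 168)/168 = 27.631.
N(t) = K/(1 + A·e^(−rt)) = 4810/(1 + 27.631×e^(−0.14×11)).
e^(−1.54) = 0.21438; denominator = 1 + 27.631×0.21438 = 6.9236.
N = 4810/6.9236 = 694.73.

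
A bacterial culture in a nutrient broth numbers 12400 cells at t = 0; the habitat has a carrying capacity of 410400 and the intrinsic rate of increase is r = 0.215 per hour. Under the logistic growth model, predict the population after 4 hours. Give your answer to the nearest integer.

A = (K − N₀)/N₀ = (410400 − 12400)/12400 = 32.097.
N(t) = K/(1 + A·e^(−rt)) = 410400/(1 + 32.097×e^(−0.215×4)).
e^(−0.86) = 0.42316; denominator = 1 + 32.097×0.42316 = 14.582.
N = 410400/14.582 = 28144.

28144 cells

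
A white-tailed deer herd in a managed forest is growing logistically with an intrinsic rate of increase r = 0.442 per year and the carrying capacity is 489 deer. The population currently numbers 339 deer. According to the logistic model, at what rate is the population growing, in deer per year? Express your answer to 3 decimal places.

dN/dt = rN(1 − N/K) = 0.442 × 339 × (1 − 339/489).
1 − 339/489 = 0.30675; dN/dt = 0.442 × 339 × 0.30675 = 45.963.

45.963 deer per year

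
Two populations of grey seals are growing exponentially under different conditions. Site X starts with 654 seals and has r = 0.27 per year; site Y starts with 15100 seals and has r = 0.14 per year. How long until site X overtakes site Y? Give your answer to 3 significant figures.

Set 654·e^(0.27t) = 15100·e^(0.14t).
e^((0.27 − 0.14)t) = 15100/654 → e^(0.13·t) = 23.089.
0.13·t = ln(23.089) = 3.1393, so t = 3.1393/0.13 = 24.149.

24.1 years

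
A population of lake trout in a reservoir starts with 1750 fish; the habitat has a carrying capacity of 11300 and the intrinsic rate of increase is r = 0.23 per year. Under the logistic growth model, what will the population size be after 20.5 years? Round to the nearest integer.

A = (K − N₀)/N₀ = (11300 − 1750)/1750 = 5.4571.
N(t) = K/(1 + A·e^(−rt)) = 11300/(1 + 5.4571×e^(−0.23×20.5)).
e^(−4.715) = 0.0089599; denominator = 1 + 5.4571×0.0089599 = 1.0489.
N = 11300/1.0489 = 10773.2.

10773 fish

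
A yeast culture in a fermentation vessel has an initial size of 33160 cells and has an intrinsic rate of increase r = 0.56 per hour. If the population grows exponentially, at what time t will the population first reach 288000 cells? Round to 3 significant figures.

3.86 hours

Set N₀·e^(rt) = 288000: e^(0.56·t) = 288000/33160 = 8.6852.
0.56·t = ln(8.6852) = 2.1616, so t = 2.1616/0.56 = 3.86.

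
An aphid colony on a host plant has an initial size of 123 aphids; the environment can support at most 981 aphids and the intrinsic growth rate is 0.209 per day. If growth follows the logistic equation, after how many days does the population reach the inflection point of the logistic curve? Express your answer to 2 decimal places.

9.29 days

Logistic growth is fastest at N = K/2 = 490.5.
A = (K − N₀)/N₀ = 6.9756. Set K/(1 + A·e^(−rt)) = K/2 → A·e^(−rt) = 1.
e^(−0.209t) = 1/6.9756 = 0.143357, so t = ln(6.9756)/0.209 = 1.9424/0.209 = 9.2939.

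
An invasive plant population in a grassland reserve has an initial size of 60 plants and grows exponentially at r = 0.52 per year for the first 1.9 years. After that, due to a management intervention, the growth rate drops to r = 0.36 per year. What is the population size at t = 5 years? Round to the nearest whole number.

492 plants

Phase 1: N(1.9) = 60·e^(0.52×1.9) = 60·e^0.988 = 161.151.
Phase 2 runs for 5 − 1.9 = 3.1 years at r = 0.36.
N(5) = 161.151·e^(0.36×3.1) = 161.151·e^1.116 = 491.934.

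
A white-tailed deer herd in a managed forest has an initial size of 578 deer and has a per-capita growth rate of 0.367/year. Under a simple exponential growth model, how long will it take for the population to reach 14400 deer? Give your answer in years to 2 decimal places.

Set N₀·e^(rt) = 14400: e^(0.367·t) = 14400/578 = 24.913.
0.367·t = ln(24.913) = 3.2154, so t = 3.2154/0.367 = 8.7613.

8.76 years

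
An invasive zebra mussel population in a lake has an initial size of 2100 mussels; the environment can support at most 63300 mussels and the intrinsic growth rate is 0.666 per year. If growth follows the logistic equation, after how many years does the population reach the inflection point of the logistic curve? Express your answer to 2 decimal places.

Logistic growth is fastest at N = K/2 = 31650.
A = (K − N₀)/N₀ = 29.143. Set K/(1 + A·e^(−rt)) = K/2 → A·e^(−rt) = 1.
e^(−0.666t) = 1/29.143 = 0.0343137, so t = ln(29.143)/0.666 = 3.3722/0.666 = 5.0634.

5.06 years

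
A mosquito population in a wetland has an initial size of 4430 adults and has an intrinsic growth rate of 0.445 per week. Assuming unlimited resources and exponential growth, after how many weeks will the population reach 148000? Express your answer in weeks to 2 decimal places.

Set N₀·e^(rt) = 148000: e^(0.445·t) = 148000/4430 = 33.409.
0.445·t = ln(33.409) = 3.5088, so t = 3.5088/0.445 = 7.885.

7.88 weeks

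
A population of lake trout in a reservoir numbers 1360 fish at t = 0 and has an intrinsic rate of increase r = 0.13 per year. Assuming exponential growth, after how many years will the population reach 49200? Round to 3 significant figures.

Set N₀·e^(rt) = 49200: e^(0.13·t) = 49200/1360 = 36.176.
0.13·t = ln(36.176) = 3.5884, so t = 3.5884/0.13 = 27.603.

27.6 years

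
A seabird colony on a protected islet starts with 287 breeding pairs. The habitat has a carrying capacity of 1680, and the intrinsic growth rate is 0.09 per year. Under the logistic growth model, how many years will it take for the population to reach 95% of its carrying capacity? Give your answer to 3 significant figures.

A = (K − N₀)/N₀ = (1680 − 287)/287 = 4.8537.
Solve 1680/(1 + 4.8537·e^(−0.09t)) = 1596: 1 + 4.8537·e^(−0.09t) = 1.0526, so e^(−0.09t) = 0.0108437.
−0.09·t = ln(0.0108437) = -4.5242, so t = 4.5242/0.09 = 50.269.

50.3 years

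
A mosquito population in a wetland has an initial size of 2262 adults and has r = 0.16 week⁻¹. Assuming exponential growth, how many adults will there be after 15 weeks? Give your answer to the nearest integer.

N(t) = N₀·e^(rt) = 2262 × e^(0.16×15) = 2262 × e^2.4.
e^2.4 ≈ 11.023, so N ≈ 2262 × 11.023 = 24934.4.

24934 adults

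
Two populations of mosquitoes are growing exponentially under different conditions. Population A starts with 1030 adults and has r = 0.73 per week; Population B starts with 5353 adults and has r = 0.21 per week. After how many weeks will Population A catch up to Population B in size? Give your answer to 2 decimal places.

3.17 weeks

Set 1030·e^(0.73t) = 5353·e^(0.21t).
e^((0.73 − 0.21)t) = 5353/1030 → e^(0.52·t) = 5.1971.
0.52·t = ln(5.1971) = 1.6481, so t = 1.6481/0.52 = 3.1694.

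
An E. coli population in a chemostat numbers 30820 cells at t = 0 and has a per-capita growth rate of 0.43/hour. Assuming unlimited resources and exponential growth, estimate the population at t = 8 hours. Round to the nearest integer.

N(t) = N₀·e^(rt) = 30820 × e^(0.43×8) = 30820 × e^3.44.
e^3.44 ≈ 31.187, so N ≈ 30820 × 31.187 = 961182.

961182 cells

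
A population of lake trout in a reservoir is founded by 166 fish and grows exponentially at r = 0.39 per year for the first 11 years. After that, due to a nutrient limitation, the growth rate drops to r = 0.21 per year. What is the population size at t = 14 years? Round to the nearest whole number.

22742 fish

Phase 1: N(11) = 166·e^(0.39×11) = 166·e^4.29 = 12112.4.
Phase 2 runs for 14 − 11 = 3 years at r = 0.21.
N(14) = 12112.4·e^(0.21×3) = 12112.4·e^0.63 = 22742.4.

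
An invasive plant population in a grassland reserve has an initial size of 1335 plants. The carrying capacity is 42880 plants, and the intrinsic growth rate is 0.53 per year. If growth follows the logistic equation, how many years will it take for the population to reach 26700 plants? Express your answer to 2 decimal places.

A = (K − N₀)/N₀ = (42880 − 1335)/1335 = 31.12.
Solve 42880/(1 + 31.12·e^(−0.53t)) = 26700: 1 + 31.12·e^(−0.53t) = 1.606, so e^(−0.53t) = 0.0194729.
−0.53·t = ln(0.0194729) = -3.9387, so t = 3.9387/0.53 = 7.4316.

7.43 years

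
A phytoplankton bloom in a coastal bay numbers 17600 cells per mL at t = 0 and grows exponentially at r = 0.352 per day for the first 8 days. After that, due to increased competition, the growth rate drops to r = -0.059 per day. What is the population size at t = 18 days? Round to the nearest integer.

Phase 1: N(8) = 17600·e^(0.352×8) = 17600·e^2.816 = 294094.
Phase 2 runs for 18 − 8 = 10 days at r = -0.059.
N(18) = 294094·e^(-0.059×10) = 294094·e^-0.59 = 163024.

163024 cells per mL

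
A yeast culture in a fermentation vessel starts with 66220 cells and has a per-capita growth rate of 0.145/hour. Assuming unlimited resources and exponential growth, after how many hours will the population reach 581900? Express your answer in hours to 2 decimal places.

Set N₀·e^(rt) = 581900: e^(0.145·t) = 581900/66220 = 8.7874.
0.145·t = ln(8.7874) = 2.1733, so t = 2.1733/0.145 = 14.988.

14.99 hours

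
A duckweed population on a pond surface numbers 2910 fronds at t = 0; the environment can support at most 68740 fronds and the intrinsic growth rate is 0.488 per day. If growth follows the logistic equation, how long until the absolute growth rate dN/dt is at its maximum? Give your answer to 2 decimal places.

6.39 days

Logistic growth is fastest at N = K/2 = 34370.
A = (K − N₀)/N₀ = 22.622. Set K/(1 + A·e^(−rt)) = K/2 → A·e^(−rt) = 1.
e^(−0.488t) = 1/22.622 = 0.0442048, so t = ln(22.622)/0.488 = 3.1189/0.488 = 6.3912.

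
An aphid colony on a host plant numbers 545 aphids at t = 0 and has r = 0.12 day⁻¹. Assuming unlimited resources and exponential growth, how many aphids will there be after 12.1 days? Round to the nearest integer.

N(t) = N₀·e^(rt) = 545 × e^(0.12×12.1) = 545 × e^1.452.
e^1.452 ≈ 4.2716, so N ≈ 545 × 4.2716 = 2328.05.

2328 aphids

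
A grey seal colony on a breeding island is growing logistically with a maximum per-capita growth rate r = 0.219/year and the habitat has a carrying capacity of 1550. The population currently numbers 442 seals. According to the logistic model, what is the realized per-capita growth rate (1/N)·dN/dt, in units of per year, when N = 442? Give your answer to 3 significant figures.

0.157 per year

(1/N)·dN/dt = r(1 − N/K) = 0.219 × (1 − 442/1550).
= 0.219 × 0.71484 = 0.15655.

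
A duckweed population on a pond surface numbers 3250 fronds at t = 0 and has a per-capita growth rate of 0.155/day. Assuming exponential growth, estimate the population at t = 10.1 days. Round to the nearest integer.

15551 fronds

N(t) = N₀·e^(rt) = 3250 × e^(0.155×10.1) = 3250 × e^1.565.
e^1.565 ≈ 4.7851, so N ≈ 3250 × 4.7851 = 15551.5.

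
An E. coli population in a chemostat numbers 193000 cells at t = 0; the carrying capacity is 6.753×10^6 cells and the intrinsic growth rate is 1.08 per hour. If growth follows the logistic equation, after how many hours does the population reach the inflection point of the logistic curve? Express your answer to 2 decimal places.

Logistic growth is fastest at N = K/2 = 3.3765×10^6.
A = (K − N₀)/N₀ = 33.99. Set K/(1 + A·e^(−rt)) = K/2 → A·e^(−rt) = 1.
e^(−1.08t) = 1/33.99 = 0.0294207, so t = ln(33.99)/1.08 = 3.5261/1.08 = 3.2649.

3.26 hours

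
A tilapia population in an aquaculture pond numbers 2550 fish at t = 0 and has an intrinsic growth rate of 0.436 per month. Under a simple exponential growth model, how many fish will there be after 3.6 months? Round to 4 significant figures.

12250 fish

N(t) = N₀·e^(rt) = 2550 × e^(0.436×3.6) = 2550 × e^1.57.
e^1.57 ≈ 4.8047, so N ≈ 2550 × 4.8047 = 12252.1.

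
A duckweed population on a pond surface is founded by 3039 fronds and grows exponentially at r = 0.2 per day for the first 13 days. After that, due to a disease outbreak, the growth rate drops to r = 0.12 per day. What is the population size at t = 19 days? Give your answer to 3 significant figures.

84100 fronds

Phase 1: N(13) = 3039·e^(0.2×13) = 3039·e^2.6 = 40916.3.
Phase 2 runs for 19 − 13 = 6 days at r = 0.12.
N(19) = 40916.3·e^(0.12×6) = 40916.3·e^0.72 = 84059.8.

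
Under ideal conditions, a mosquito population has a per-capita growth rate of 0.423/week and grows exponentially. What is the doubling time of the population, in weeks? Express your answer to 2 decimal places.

Doubling time t_d = ln(2)/r = 0.6931/0.423 = 1.6386.

1.64 weeks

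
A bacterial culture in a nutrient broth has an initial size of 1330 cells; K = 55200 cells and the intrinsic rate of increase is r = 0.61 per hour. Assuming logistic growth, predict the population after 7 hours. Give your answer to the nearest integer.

A = (K − N₀)/N₀ = (55200 − 1330)/1330 = 40.504.
N(t) = K/(1 + A·e^(−rt)) = 55200/(1 + 40.504×e^(−0.61×7)).
e^(−4.27) = 0.013982; denominator = 1 + 40.504×0.013982 = 1.5663.
N = 55200/1.5663 = 35242.

35242 cells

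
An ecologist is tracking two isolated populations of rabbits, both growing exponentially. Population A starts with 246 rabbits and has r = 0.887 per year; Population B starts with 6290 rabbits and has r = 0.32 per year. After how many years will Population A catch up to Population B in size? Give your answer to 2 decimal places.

5.72 years

Set 246·e^(0.887t) = 6290·e^(0.32t).
e^((0.887 − 0.32)t) = 6290/246 → e^(0.567·t) = 25.569.
0.567·t = ln(25.569) = 3.2414, so t = 3.2414/0.567 = 5.7167.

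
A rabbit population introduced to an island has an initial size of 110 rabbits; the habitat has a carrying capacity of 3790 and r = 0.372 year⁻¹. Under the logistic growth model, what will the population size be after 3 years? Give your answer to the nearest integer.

A = (K − N₀)/N₀ = (3790 − 110)/110 = 33.455.
N(t) = K/(1 + A·e^(−rt)) = 3790/(1 + 33.455×e^(−0.372×3)).
e^(−1.116) = 0.32759; denominator = 1 + 33.455×0.32759 = 11.959.
N = 3790/11.959 = 316.908.

317 rabbits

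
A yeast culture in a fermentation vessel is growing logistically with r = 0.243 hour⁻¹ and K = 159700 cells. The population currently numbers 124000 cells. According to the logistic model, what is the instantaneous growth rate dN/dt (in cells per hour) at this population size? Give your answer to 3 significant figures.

dN/dt = rN(1 − N/K) = 0.243 × 124000 × (1 − 124000/159700).
1 − 124000/159700 = 0.22354; dN/dt = 0.243 × 124000 × 0.22354 = 6735.8.

6740 cells per hour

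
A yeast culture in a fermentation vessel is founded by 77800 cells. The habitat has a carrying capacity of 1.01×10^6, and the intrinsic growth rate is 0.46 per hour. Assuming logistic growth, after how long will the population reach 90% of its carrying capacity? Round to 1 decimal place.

10.2 hours

A = (K − N₀)/N₀ = (1.01×10^6 − 77800)/77800 = 11.982.
Solve 1.01×10^6/(1 + 11.982·e^(−0.46t)) = 909000: 1 + 11.982·e^(−0.46t) = 1.1111, so e^(−0.46t) = 0.00927317.
−0.46·t = ln(0.00927317) = -4.6806, so t = 4.6806/0.46 = 10.175.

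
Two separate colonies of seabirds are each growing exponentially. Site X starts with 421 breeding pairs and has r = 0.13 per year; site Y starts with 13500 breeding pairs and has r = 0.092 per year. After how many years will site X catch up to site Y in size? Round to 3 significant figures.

Set 421·e^(0.13t) = 13500·e^(0.092t).
e^((0.13 − 0.092)t) = 13500/421 → e^(0.038·t) = 32.067.
0.038·t = ln(32.067) = 3.4678, so t = 3.4678/0.038 = 91.258.

91.3 years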